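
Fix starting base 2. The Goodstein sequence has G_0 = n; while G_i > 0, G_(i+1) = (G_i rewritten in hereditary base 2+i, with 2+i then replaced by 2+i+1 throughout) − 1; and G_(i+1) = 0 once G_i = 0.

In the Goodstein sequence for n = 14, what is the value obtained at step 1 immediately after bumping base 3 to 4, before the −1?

step 0: 14 = 2^(2 + 1) + 2^2 + 2; sub 3 for 2: 3^(3 + 1) + 3^3 + 3; = 111; G_1 = 111−1 = 110
step 1: 110 = 3^(3 + 1) + 3^3 + 2; sub 4 for 3: 4^(4 + 1) + 4^4 + 2; = 1282; G_2 = 1282−1 = 1281

1282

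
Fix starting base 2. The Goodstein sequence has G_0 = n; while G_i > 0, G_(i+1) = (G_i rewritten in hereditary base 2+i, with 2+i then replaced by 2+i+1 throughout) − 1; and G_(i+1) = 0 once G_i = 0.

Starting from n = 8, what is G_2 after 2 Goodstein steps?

553

G_0=8  [base 2] 2^(2 + 1)  →[2↦3]→  3^(3 + 1) = 81  −1 ⇒ G_1=80
G_1=80  [base 3] 2·3^3 + 2·3^2 + 2·3 + 2  →[3↦4]→  2·4^4 + 2·4^2 + 2·4 + 2 = 554  −1 ⇒ G_2=553
G_2=553  [base 4] 2·4^4 + 2·4^2 + 2·4 + 1  →[4↦5]→  2·5^5 + 2·5^2 + 2·5 + 1 = 6311  −1 ⇒ G_3=6310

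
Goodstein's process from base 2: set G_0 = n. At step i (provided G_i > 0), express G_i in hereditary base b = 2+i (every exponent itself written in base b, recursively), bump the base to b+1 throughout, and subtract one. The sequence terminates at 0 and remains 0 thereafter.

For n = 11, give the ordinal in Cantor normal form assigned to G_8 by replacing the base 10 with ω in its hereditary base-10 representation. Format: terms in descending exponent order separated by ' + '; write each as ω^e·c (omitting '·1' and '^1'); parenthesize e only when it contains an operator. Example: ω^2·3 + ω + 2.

step 0: 11 = 2^(2 + 1) + 2 + 1; sub 3 for 2: 3^(3 + 1) + 3 + 1; = 85; G_1 = 85−1 = 84
step 1: 84 = 3^(3 + 1) + 3; sub 4 for 3: 4^(4 + 1) + 4; = 1028; G_2 = 1028−1 = 1027
step 2: 1027 = 4^(4 + 1) + 3; sub 5 for 4: 5^(5 + 1) + 3; = 15628; G_3 = 15628−1 = 15627
step 3: 15627 = 5^(5 + 1) + 2; sub 6 for 5: 6^(6 + 1) + 2; = 279938; G_4 = 279938−1 = 279937
step 4: 279937 = 6^(6 + 1) + 1; sub 7 for 6: 7^(7 + 1) + 1; = 5764802; G_5 = 5764802−1 = 5764801
step 5: 5764801 = 7^(7 + 1); sub 8 for 7: 8^(8 + 1); = 134217728; G_6 = 134217728−1 = 134217727
step 6: 134217727 = 7·8^8 + 7·8^7 + 7·8^6 + 7·8^5 + 7·8^4 + 7·8^3 + 7·8^2 + 7·8 + 7; sub 9 for 8: 7·9^9 + 7·9^7 + 7·9^6 + 7·9^5 + 7·9^4 + 7·9^3 + 7·9^2 + 7·9 + 7; = 2749609303; G_7 = 2749609303−1 = 2749609302
step 7: 2749609302 = 7·9^9 + 7·9^7 + 7·9^6 + 7·9^5 + 7·9^4 + 7·9^3 + 7·9^2 + 7·9 + 6; sub 10 for 9: 7·10^10 + 7·10^7 + 7·10^6 + 7·10^5 + 7·10^4 + 7·10^3 + 7·10^2 + 7·10 + 6; = 70077777776; G_8 = 70077777776−1 = 70077777775

ω^ω·7 + ω^7·7 + ω^6·7 + ω^5·7 + ω^4·7 + ω^3·7 + ω^2·7 + ω·7 + 5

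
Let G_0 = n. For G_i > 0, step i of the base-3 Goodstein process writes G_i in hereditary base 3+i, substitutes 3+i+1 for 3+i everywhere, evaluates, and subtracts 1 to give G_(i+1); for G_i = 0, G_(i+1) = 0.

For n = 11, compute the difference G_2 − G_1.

8

[0] 11 ≡ 3^2 + 2 (base 3). Lift 4: 18. −1: 17.
[1] 17 ≡ 4^2 + 1 (base 4). Lift 5: 26. −1: 25.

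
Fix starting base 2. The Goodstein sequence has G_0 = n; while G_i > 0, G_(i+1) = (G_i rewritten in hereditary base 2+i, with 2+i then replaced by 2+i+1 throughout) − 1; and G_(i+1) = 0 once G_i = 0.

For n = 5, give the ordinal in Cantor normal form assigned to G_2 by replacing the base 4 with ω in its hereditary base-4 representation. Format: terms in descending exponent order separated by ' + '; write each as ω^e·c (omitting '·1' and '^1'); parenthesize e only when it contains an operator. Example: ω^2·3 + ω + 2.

step 0: 5 = 2^2 + 1; sub 3 for 2: 3^3 + 1; = 28; G_1 = 28−1 = 27
step 1: 27 = 3^3; sub 4 for 3: 4^4; = 256; G_2 = 256−1 = 255

ω^3·3 + ω^2·3 + ω·3 + 3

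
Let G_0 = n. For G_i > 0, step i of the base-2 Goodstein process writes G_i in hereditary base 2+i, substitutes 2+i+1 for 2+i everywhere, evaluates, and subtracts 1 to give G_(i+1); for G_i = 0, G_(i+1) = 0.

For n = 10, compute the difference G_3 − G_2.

14600

[0] 10 ≡ 2^(2 + 1) + 2 (base 2). Lift 3: 84. −1: 83.
[1] 83 ≡ 3^(3 + 1) + 2 (base 3). Lift 4: 1026. −1: 1025.
[2] 1025 ≡ 4^(4 + 1) + 1 (base 4). Lift 5: 15626. −1: 15625.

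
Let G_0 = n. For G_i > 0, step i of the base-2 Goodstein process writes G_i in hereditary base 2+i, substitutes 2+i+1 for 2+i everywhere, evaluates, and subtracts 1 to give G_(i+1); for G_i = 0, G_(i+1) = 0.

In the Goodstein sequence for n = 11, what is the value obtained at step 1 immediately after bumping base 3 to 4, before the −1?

1028

(0) 11|_2 = 2^(2 + 1) + 2 + 1 ↦ 3^(3 + 1) + 3 + 1|_3 = 85 ⇒ 84
(1) 84|_3 = 3^(3 + 1) + 3 ↦ 4^(4 + 1) + 4|_4 = 1028 ⇒ 1027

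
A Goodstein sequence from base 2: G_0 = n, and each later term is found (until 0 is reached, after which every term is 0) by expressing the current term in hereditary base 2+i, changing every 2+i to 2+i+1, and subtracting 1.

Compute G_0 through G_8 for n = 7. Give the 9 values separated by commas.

7, 30, 259, 3127, 46657, 823543, 16777215, 37665879, 77777775

G_0 = 7. HB_2(7) = 2^2 + 2 + 1. Bump = 31. G_1 = 30.
G_1 = 30. HB_3(30) = 3^3 + 3. Bump = 260. G_2 = 259.
G_2 = 259. HB_4(259) = 4^4 + 3. Bump = 3128. G_3 = 3127.
G_3 = 3127. HB_5(3127) = 5^5 + 2. Bump = 46658. G_4 = 46657.
G_4 = 46657. HB_6(46657) = 6^6 + 1. Bump = 823544. G_5 = 823543.
G_5 = 823543. HB_7(823543) = 7^7. Bump = 16777216. G_6 = 16777215.
G_6 = 16777215. HB_8(16777215) = 7·8^7 + 7·8^6 + 7·8^5 + 7·8^4 + 7·8^3 + 7·8^2 + 7·8 + 7. Bump = 37665880. G_7 = 37665879.
G_7 = 37665879. HB_9(37665879) = 7·9^7 + 7·9^6 + 7·9^5 + 7·9^4 + 7·9^3 + 7·9^2 + 7·9 + 6. Bump = 77777776. G_8 = 77777775.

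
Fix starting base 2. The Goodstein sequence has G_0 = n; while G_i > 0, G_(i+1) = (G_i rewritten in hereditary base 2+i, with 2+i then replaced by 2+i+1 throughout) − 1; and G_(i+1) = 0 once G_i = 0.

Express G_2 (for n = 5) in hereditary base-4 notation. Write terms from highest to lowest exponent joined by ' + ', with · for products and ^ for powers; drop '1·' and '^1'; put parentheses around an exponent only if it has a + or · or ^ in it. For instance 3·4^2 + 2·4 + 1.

step 0: 5 = 2^2 + 1; sub 3 for 2: 3^3 + 1; = 28; G_1 = 28−1 = 27
step 1: 27 = 3^3; sub 4 for 3: 4^4; = 256; G_2 = 256−1 = 255
step 2: 255 = 3·4^3 + 3·4^2 + 3·4 + 3; sub 5 for 4: 3·5^3 + 3·5^2 + 3·5 + 3; = 468; G_3 = 468−1 = 467

3·4^3 + 3·4^2 + 3·4 + 3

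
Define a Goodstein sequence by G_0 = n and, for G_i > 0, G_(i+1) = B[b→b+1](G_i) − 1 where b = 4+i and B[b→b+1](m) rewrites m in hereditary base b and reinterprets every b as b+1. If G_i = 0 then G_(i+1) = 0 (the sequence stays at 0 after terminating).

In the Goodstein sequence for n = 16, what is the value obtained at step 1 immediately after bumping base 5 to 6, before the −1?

28

G_0=16  [base 4] 4^2  →[4↦5]→  5^2 = 25  −1 ⇒ G_1=24
G_1=24  [base 5] 4·5 + 4  →[5↦6]→  4·6 + 4 = 28  −1 ⇒ G_2=27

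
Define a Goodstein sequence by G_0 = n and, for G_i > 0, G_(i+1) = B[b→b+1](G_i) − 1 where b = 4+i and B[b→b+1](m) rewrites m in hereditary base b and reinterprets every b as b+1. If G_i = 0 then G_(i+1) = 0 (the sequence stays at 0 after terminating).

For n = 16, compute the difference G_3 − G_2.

3

G_0=16  [base 4] 4^2  →[4↦5]→  5^2 = 25  −1 ⇒ G_1=24
G_1=24  [base 5] 4·5 + 4  →[5↦6]→  4·6 + 4 = 28  −1 ⇒ G_2=27
G_2=27  [base 6] 4·6 + 3  →[6↦7]→  4·7 + 3 = 31  −1 ⇒ G_3=30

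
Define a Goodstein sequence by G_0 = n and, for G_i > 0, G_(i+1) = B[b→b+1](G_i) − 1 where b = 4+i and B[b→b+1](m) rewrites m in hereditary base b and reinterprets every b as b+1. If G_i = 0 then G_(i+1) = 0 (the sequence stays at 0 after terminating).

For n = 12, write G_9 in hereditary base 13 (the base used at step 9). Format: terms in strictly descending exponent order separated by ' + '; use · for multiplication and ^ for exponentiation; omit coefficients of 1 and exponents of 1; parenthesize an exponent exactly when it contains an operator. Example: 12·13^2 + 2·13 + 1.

G_0 = 12. HB_4(12) = 3·4. Bump = 15. G_1 = 14.
G_1 = 14. HB_5(14) = 2·5 + 4. Bump = 16. G_2 = 15.
G_2 = 15. HB_6(15) = 2·6 + 3. Bump = 17. G_3 = 16.
G_3 = 16. HB_7(16) = 2·7 + 2. Bump = 18. G_4 = 17.
G_4 = 17. HB_8(17) = 2·8 + 1. Bump = 19. G_5 = 18.
G_5 = 18. HB_9(18) = 2·9. Bump = 20. G_6 = 19.
G_6 = 19. HB_10(19) = 10 + 9. Bump = 20. G_7 = 19.
G_7 = 19. HB_11(19) = 11 + 8. Bump = 20. G_8 = 19.
G_8 = 19. HB_12(19) = 12 + 7. Bump = 20. G_9 = 19.

13 + 6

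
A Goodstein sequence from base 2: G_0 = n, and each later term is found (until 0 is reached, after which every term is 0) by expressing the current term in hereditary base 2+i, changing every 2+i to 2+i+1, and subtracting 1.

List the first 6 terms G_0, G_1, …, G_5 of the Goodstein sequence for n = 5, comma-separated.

5, 27, 255, 467, 775, 1197

G_0 = 5. HB_2(5) = 2^2 + 1. Bump = 28. G_1 = 27.
G_1 = 27. HB_3(27) = 3^3. Bump = 256. G_2 = 255.
G_2 = 255. HB_4(255) = 3·4^3 + 3·4^2 + 3·4 + 3. Bump = 468. G_3 = 467.
G_3 = 467. HB_5(467) = 3·5^3 + 3·5^2 + 3·5 + 2. Bump = 776. G_4 = 775.
G_4 = 775. HB_6(775) = 3·6^3 + 3·6^2 + 3·6 + 1. Bump = 1198. G_5 = 1197.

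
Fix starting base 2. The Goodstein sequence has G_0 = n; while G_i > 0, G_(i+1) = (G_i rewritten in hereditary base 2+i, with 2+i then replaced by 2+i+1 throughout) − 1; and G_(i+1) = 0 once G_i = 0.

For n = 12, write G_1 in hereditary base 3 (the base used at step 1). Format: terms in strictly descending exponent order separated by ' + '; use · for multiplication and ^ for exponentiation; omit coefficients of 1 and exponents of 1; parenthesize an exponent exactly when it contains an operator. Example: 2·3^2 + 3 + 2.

(0) 12|_2 = 2^(2 + 1) + 2^2 ↦ 3^(3 + 1) + 3^3|_3 = 108 ⇒ 107
(1) 107|_3 = 3^(3 + 1) + 2·3^2 + 2·3 + 2 ↦ 4^(4 + 1) + 2·4^2 + 2·4 + 2|_4 = 1066 ⇒ 1065

3^(3 + 1) + 2·3^2 + 2·3 + 2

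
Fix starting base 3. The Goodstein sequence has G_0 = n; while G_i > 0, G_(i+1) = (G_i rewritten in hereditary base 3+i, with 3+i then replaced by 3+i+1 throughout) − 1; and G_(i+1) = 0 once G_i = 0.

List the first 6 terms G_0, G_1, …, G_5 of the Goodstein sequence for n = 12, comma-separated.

12, 19, 27, 37, 49, 63

12 —HB3→ 3^2 + 3 —bump→ 4^2 + 4 = 20 —(−1)→ 19
19 —HB4→ 4^2 + 3 —bump→ 5^2 + 3 = 28 —(−1)→ 27
27 —HB5→ 5^2 + 2 —bump→ 6^2 + 2 = 38 —(−1)→ 37
37 —HB6→ 6^2 + 1 —bump→ 7^2 + 1 = 50 —(−1)→ 49
49 —HB7→ 7^2 —bump→ 8^2 = 64 —(−1)→ 63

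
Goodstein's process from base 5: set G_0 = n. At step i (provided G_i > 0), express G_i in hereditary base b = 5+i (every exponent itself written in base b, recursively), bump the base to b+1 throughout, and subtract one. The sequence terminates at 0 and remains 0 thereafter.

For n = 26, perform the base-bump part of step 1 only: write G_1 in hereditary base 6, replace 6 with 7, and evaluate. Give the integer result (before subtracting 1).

i=0: 26 = 5^2 + 1 (b=5); 5→6: 6^2 + 1 = 37; 37−1 = 36
i=1: 36 = 6^2 (b=6); 6→7: 7^2 = 49; 49−1 = 48

49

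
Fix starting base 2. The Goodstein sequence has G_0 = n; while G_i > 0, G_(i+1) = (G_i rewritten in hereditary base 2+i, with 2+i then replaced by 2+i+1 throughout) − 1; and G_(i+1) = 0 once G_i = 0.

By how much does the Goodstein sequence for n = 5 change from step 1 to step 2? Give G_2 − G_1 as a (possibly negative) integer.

G_0 = 5. HB_2(5) = 2^2 + 1. Bump = 28. G_1 = 27.
G_1 = 27. HB_3(27) = 3^3. Bump = 256. G_2 = 255.

228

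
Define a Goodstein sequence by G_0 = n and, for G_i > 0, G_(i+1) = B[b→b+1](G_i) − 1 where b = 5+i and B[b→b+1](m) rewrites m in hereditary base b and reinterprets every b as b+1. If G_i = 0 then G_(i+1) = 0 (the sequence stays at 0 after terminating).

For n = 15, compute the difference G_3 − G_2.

1

step 0: 15 = 3·5; sub 6 for 5: 3·6; = 18; G_1 = 18−1 = 17
step 1: 17 = 2·6 + 5; sub 7 for 6: 2·7 + 5; = 19; G_2 = 19−1 = 18
step 2: 18 = 2·7 + 4; sub 8 for 7: 2·8 + 4; = 20; G_3 = 20−1 = 19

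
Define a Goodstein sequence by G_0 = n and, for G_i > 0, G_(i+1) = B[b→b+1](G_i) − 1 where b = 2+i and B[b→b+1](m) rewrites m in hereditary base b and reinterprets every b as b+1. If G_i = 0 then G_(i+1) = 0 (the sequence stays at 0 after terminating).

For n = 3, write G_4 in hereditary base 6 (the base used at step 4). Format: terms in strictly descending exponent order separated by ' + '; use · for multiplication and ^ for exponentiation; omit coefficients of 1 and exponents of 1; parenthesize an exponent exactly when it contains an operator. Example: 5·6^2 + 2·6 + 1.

1

3 —HB2→ 2 + 1 —bump→ 3 + 1 = 4 —(−1)→ 3
3 —HB3→ 3 —bump→ 4 = 4 —(−1)→ 3
3 —HB4→ 3 —bump→ 3 = 3 —(−1)→ 2
2 —HB5→ 2 —bump→ 2 = 2 —(−1)→ 1
1 —HB6→ 1 —bump→ 1 = 1 —(−1)→ 0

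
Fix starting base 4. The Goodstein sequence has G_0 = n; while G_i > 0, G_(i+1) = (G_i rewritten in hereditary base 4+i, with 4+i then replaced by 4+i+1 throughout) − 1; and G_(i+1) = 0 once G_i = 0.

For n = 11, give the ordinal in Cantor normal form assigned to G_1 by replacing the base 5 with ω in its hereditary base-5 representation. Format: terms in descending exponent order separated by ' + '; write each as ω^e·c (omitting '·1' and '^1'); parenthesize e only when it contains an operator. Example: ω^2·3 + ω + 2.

G_0=11  [base 4] 2·4 + 3  →[4↦5]→  2·5 + 3 = 13  −1 ⇒ G_1=12
G_1=12  [base 5] 2·5 + 2  →[5↦6]→  2·6 + 2 = 14  −1 ⇒ G_2=13

ω·2 + 2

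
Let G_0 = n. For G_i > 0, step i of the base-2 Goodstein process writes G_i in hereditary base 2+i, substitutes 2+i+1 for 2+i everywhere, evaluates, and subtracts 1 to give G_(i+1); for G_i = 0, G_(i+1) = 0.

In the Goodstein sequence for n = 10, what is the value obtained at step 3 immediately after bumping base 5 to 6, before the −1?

10 —HB2→ 2^(2 + 1) + 2 —bump→ 3^(3 + 1) + 3 = 84 —(−1)→ 83
83 —HB3→ 3^(3 + 1) + 2 —bump→ 4^(4 + 1) + 2 = 1026 —(−1)→ 1025
1025 —HB4→ 4^(4 + 1) + 1 —bump→ 5^(5 + 1) + 1 = 15626 —(−1)→ 15625
15625 —HB5→ 5^(5 + 1) —bump→ 6^(6 + 1) = 279936 —(−1)→ 279935

279936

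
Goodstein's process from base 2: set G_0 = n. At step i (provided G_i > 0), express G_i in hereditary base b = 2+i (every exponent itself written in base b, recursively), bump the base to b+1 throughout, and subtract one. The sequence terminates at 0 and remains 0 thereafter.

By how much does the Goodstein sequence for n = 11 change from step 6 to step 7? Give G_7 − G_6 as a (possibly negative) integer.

(0) 11|_2 = 2^(2 + 1) + 2 + 1 ↦ 3^(3 + 1) + 3 + 1|_3 = 85 ⇒ 84
(1) 84|_3 = 3^(3 + 1) + 3 ↦ 4^(4 + 1) + 4|_4 = 1028 ⇒ 1027
(2) 1027|_4 = 4^(4 + 1) + 3 ↦ 5^(5 + 1) + 3|_5 = 15628 ⇒ 15627
(3) 15627|_5 = 5^(5 + 1) + 2 ↦ 6^(6 + 1) + 2|_6 = 279938 ⇒ 279937
(4) 279937|_6 = 6^(6 + 1) + 1 ↦ 7^(7 + 1) + 1|_7 = 5764802 ⇒ 5764801
(5) 5764801|_7 = 7^(7 + 1) ↦ 8^(8 + 1)|_8 = 134217728 ⇒ 134217727
(6) 134217727|_8 = 7·8^8 + 7·8^7 + 7·8^6 + 7·8^5 + 7·8^4 + 7·8^3 + 7·8^2 + 7·8 + 7 ↦ 7·9^9 + 7·9^7 + 7·9^6 + 7·9^5 + 7·9^4 + 7·9^3 + 7·9^2 + 7·9 + 7|_9 = 2749609303 ⇒ 2749609302

2615391575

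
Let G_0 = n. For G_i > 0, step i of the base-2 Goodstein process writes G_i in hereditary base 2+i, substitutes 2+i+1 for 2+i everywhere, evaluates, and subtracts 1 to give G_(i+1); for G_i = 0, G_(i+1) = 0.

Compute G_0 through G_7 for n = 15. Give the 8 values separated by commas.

15, 111, 1283, 18752, 326593, 6588344, 150994943, 3524450280

[0] 15 ≡ 2^(2 + 1) + 2^2 + 2 + 1 (base 2). Lift 3: 112. −1: 111.
[1] 111 ≡ 3^(3 + 1) + 3^3 + 3 (base 3). Lift 4: 1284. −1: 1283.
[2] 1283 ≡ 4^(4 + 1) + 4^4 + 3 (base 4). Lift 5: 18753. −1: 18752.
[3] 18752 ≡ 5^(5 + 1) + 5^5 + 2 (base 5). Lift 6: 326594. −1: 326593.
[4] 326593 ≡ 6^(6 + 1) + 6^6 + 1 (base 6). Lift 7: 6588345. −1: 6588344.
[5] 6588344 ≡ 7^(7 + 1) + 7^7 (base 7). Lift 8: 150994944. −1: 150994943.
[6] 150994943 ≡ 8^(8 + 1) + 7·8^7 + 7·8^6 + 7·8^5 + 7·8^4 + 7·8^3 + 7·8^2 + 7·8 + 7 (base 8). Lift 9: 3524450281. −1: 3524450280.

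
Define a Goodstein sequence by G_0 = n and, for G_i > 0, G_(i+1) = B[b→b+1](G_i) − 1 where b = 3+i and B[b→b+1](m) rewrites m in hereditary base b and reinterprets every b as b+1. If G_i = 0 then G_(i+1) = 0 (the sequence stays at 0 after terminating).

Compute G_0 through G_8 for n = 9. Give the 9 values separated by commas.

base 3: 9 = 3^2; at 4: 4^2 = 16; next = 15
base 4: 15 = 3·4 + 3; at 5: 3·5 + 3 = 18; next = 17
base 5: 17 = 3·5 + 2; at 6: 3·6 + 2 = 20; next = 19
base 6: 19 = 3·6 + 1; at 7: 3·7 + 1 = 22; next = 21
base 7: 21 = 3·7; at 8: 3·8 = 24; next = 23
base 8: 23 = 2·8 + 7; at 9: 2·9 + 7 = 25; next = 24
base 9: 24 = 2·9 + 6; at 10: 2·10 + 6 = 26; next = 25
base 10: 25 = 2·10 + 5; at 11: 2·11 + 5 = 27; next = 26

9, 15, 17, 19, 21, 23, 24, 25, 26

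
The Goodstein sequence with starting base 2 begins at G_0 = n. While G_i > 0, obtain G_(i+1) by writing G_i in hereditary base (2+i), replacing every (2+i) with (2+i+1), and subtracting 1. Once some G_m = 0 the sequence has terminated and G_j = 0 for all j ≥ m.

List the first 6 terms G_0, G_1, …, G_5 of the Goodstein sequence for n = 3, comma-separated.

step 0: 3 = 2 + 1; sub 3 for 2: 3 + 1; = 4; G_1 = 4−1 = 3
step 1: 3 = 3; sub 4 for 3: 4; = 4; G_2 = 4−1 = 3
step 2: 3 = 3; sub 5 for 4: 3; = 3; G_3 = 3−1 = 2
step 3: 2 = 2; sub 6 for 5: 2; = 2; G_4 = 2−1 = 1
step 4: 1 = 1; sub 7 for 6: 1; = 1; G_5 = 1−1 = 0

3, 3, 3, 2, 1, 0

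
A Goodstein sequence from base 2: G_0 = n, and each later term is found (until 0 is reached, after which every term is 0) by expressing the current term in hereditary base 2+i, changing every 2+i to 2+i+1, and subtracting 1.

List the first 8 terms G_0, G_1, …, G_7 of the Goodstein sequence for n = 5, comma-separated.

G_0 = 5. HB_2(5) = 2^2 + 1. Bump = 28. G_1 = 27.
G_1 = 27. HB_3(27) = 3^3. Bump = 256. G_2 = 255.
G_2 = 255. HB_4(255) = 3·4^3 + 3·4^2 + 3·4 + 3. Bump = 468. G_3 = 467.
G_3 = 467. HB_5(467) = 3·5^3 + 3·5^2 + 3·5 + 2. Bump = 776. G_4 = 775.
G_4 = 775. HB_6(775) = 3·6^3 + 3·6^2 + 3·6 + 1. Bump = 1198. G_5 = 1197.
G_5 = 1197. HB_7(1197) = 3·7^3 + 3·7^2 + 3·7. Bump = 1752. G_6 = 1751.
G_6 = 1751. HB_8(1751) = 3·8^3 + 3·8^2 + 2·8 + 7. Bump = 2455. G_7 = 2454.

5, 27, 255, 467, 775, 1197, 1751, 2454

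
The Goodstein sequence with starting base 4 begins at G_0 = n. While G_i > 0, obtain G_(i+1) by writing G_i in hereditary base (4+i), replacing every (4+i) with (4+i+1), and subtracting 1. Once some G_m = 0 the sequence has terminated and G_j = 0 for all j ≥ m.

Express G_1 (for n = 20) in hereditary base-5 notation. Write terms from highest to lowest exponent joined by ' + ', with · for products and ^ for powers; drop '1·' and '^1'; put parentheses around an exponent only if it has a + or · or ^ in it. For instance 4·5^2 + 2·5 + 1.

i=0: 20 = 4^2 + 4 (b=4); 4→5: 5^2 + 5 = 30; 30−1 = 29
i=1: 29 = 5^2 + 4 (b=5); 5→6: 6^2 + 4 = 40; 40−1 = 39

5^2 + 4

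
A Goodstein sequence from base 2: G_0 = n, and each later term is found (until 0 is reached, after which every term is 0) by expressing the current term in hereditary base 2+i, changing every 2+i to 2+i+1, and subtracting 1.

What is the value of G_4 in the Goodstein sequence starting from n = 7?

46657

7 —HB2→ 2^2 + 2 + 1 —bump→ 3^3 + 3 + 1 = 31 —(−1)→ 30
30 —HB3→ 3^3 + 3 —bump→ 4^4 + 4 = 260 —(−1)→ 259
259 —HB4→ 4^4 + 3 —bump→ 5^5 + 3 = 3128 —(−1)→ 3127
3127 —HB5→ 5^5 + 2 —bump→ 6^6 + 2 = 46658 —(−1)→ 46657
46657 —HB6→ 6^6 + 1 —bump→ 7^7 + 1 = 823544 —(−1)→ 823543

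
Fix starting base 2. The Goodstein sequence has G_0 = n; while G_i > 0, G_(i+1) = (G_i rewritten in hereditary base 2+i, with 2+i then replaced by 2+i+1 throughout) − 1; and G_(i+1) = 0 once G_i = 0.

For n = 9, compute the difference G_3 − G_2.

8819

G_0 = 9. HB_2(9) = 2^(2 + 1) + 1. Bump = 82. G_1 = 81.
G_1 = 81. HB_3(81) = 3^(3 + 1). Bump = 1024. G_2 = 1023.
G_2 = 1023. HB_4(1023) = 3·4^4 + 3·4^3 + 3·4^2 + 3·4 + 3. Bump = 9843. G_3 = 9842.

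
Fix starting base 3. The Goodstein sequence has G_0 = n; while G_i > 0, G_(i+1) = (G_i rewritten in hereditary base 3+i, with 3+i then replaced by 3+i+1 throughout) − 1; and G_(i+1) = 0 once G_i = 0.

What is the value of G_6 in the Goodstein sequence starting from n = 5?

step 0: 5 = 3 + 2; sub 4 for 3: 4 + 2; = 6; G_1 = 6−1 = 5
step 1: 5 = 4 + 1; sub 5 for 4: 5 + 1; = 6; G_2 = 6−1 = 5
step 2: 5 = 5; sub 6 for 5: 6; = 6; G_3 = 6−1 = 5
step 3: 5 = 5; sub 7 for 6: 5; = 5; G_4 = 5−1 = 4
step 4: 4 = 4; sub 8 for 7: 4; = 4; G_5 = 4−1 = 3
step 5: 3 = 3; sub 9 for 8: 3; = 3; G_6 = 3−1 = 2

2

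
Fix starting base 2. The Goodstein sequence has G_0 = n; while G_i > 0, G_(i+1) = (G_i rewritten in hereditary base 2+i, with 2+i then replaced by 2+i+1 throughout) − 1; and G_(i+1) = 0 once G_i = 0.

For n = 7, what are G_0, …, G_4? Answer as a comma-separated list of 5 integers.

7, 30, 259, 3127, 46657

base 2: 7 = 2^2 + 2 + 1; at 3: 3^3 + 3 + 1 = 31; next = 30
base 3: 30 = 3^3 + 3; at 4: 4^4 + 4 = 260; next = 259
base 4: 259 = 4^4 + 3; at 5: 5^5 + 3 = 3128; next = 3127
base 5: 3127 = 5^5 + 2; at 6: 6^6 + 2 = 46658; next = 46657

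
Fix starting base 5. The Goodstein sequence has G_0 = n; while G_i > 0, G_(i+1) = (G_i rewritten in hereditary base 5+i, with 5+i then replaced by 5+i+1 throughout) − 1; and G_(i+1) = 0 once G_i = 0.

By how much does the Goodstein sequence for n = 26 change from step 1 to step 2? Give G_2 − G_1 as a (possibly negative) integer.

[0] 26 ≡ 5^2 + 1 (base 5). Lift 6: 37. −1: 36.
[1] 36 ≡ 6^2 (base 6). Lift 7: 49. −1: 48.

12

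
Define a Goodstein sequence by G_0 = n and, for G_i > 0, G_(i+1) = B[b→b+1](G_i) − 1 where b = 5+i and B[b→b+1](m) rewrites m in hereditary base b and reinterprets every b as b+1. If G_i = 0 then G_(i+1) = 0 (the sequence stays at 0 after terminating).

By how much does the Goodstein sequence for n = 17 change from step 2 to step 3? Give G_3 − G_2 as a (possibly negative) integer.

2

17 —HB5→ 3·5 + 2 —bump→ 3·6 + 2 = 20 —(−1)→ 19
19 —HB6→ 3·6 + 1 —bump→ 3·7 + 1 = 22 —(−1)→ 21
21 —HB7→ 3·7 —bump→ 3·8 = 24 —(−1)→ 23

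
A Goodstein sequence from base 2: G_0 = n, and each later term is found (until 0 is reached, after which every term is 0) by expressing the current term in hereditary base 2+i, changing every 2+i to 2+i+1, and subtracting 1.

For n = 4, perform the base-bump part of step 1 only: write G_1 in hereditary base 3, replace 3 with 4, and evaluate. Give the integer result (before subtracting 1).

42

4 —HB2→ 2^2 —bump→ 3^3 = 27 —(−1)→ 26
26 —HB3→ 2·3^2 + 2·3 + 2 —bump→ 2·4^2 + 2·4 + 2 = 42 —(−1)→ 41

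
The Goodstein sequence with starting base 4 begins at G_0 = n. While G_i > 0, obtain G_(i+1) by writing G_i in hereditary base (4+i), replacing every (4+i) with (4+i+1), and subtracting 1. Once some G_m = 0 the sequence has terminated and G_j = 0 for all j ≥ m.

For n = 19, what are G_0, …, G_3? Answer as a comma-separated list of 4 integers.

19, 27, 37, 49

base 4: 19 = 4^2 + 3; at 5: 5^2 + 3 = 28; next = 27
base 5: 27 = 5^2 + 2; at 6: 6^2 + 2 = 38; next = 37
base 6: 37 = 6^2 + 1; at 7: 7^2 + 1 = 50; next = 49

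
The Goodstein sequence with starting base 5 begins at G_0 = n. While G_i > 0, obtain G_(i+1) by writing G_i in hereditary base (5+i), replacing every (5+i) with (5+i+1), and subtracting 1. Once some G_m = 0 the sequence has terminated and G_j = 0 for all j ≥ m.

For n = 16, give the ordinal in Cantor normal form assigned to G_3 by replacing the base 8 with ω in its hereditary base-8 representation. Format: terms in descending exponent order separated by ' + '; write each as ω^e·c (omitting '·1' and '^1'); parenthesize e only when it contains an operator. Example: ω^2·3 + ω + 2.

(0) 16|_5 = 3·5 + 1 ↦ 3·6 + 1|_6 = 19 ⇒ 18
(1) 18|_6 = 3·6 ↦ 3·7|_7 = 21 ⇒ 20
(2) 20|_7 = 2·7 + 6 ↦ 2·8 + 6|_8 = 22 ⇒ 21
(3) 21|_8 = 2·8 + 5 ↦ 2·9 + 5|_9 = 23 ⇒ 22

ω·2 + 5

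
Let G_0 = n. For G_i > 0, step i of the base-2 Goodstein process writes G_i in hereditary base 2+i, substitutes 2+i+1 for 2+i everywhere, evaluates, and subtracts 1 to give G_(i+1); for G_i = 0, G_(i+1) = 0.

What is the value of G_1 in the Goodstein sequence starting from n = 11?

11 —HB2→ 2^(2 + 1) + 2 + 1 —bump→ 3^(3 + 1) + 3 + 1 = 85 —(−1)→ 84
84 —HB3→ 3^(3 + 1) + 3 —bump→ 4^(4 + 1) + 4 = 1028 —(−1)→ 1027

84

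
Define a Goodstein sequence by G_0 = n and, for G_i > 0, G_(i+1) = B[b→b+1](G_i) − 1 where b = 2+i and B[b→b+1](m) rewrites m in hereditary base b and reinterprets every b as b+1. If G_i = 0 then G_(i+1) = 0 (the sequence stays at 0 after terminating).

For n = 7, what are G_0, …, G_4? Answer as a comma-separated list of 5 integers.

7, 30, 259, 3127, 46657

G_0 = 7. HB_2(7) = 2^2 + 2 + 1. Bump = 31. G_1 = 30.
G_1 = 30. HB_3(30) = 3^3 + 3. Bump = 260. G_2 = 259.
G_2 = 259. HB_4(259) = 4^4 + 3. Bump = 3128. G_3 = 3127.
G_3 = 3127. HB_5(3127) = 5^5 + 2. Bump = 46658. G_4 = 46657.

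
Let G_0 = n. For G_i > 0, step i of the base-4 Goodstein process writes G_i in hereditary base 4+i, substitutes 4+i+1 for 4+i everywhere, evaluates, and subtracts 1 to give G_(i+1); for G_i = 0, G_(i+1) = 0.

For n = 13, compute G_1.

15

[0] 13 ≡ 3·4 + 1 (base 4). Lift 5: 16. −1: 15.
[1] 15 ≡ 3·5 (base 5). Lift 6: 18. −1: 17.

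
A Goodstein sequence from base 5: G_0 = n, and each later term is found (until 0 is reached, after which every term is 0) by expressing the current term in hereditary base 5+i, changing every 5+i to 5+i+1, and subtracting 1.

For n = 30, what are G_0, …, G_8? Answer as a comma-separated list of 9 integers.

[0] 30 ≡ 5^2 + 5 (base 5). Lift 6: 42. −1: 41.
[1] 41 ≡ 6^2 + 5 (base 6). Lift 7: 54. −1: 53.
[2] 53 ≡ 7^2 + 4 (base 7). Lift 8: 68. −1: 67.
[3] 67 ≡ 8^2 + 3 (base 8). Lift 9: 84. −1: 83.
[4] 83 ≡ 9^2 + 2 (base 9). Lift 10: 102. −1: 101.
[5] 101 ≡ 10^2 + 1 (base 10). Lift 11: 122. −1: 121.
[6] 121 ≡ 11^2 (base 11). Lift 12: 144. −1: 143.
[7] 143 ≡ 11·12 + 11 (base 12). Lift 13: 154. −1: 153.

30, 41, 53, 67, 83, 101, 121, 143, 153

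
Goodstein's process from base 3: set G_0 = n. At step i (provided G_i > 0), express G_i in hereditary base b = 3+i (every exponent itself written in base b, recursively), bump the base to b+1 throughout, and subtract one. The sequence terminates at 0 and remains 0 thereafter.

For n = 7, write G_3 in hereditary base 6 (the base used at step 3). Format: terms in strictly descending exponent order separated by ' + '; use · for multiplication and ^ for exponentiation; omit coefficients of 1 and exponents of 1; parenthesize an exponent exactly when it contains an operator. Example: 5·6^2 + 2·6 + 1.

base 3: 7 = 2·3 + 1; at 4: 2·4 + 1 = 9; next = 8
base 4: 8 = 2·4; at 5: 2·5 = 10; next = 9
base 5: 9 = 5 + 4; at 6: 6 + 4 = 10; next = 9

6 + 3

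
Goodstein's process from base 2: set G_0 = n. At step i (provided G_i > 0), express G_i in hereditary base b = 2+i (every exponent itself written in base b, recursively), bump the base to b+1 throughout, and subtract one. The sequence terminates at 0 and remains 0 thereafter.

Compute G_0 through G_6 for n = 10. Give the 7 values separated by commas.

10, 83, 1025, 15625, 279935, 4215754, 84073323

G_0=10  [base 2] 2^(2 + 1) + 2  →[2↦3]→  3^(3 + 1) + 3 = 84  −1 ⇒ G_1=83
G_1=83  [base 3] 3^(3 + 1) + 2  →[3↦4]→  4^(4 + 1) + 2 = 1026  −1 ⇒ G_2=1025
G_2=1025  [base 4] 4^(4 + 1) + 1  →[4↦5]→  5^(5 + 1) + 1 = 15626  −1 ⇒ G_3=15625
G_3=15625  [base 5] 5^(5 + 1)  →[5↦6]→  6^(6 + 1) = 279936  −1 ⇒ G_4=279935
G_4=279935  [base 6] 5·6^6 + 5·6^5 + 5·6^4 + 5·6^3 + 5·6^2 + 5·6 + 5  →[6↦7]→  5·7^7 + 5·7^5 + 5·7^4 + 5·7^3 + 5·7^2 + 5·7 + 5 = 4215755  −1 ⇒ G_5=4215754
G_5=4215754  [base 7] 5·7^7 + 5·7^5 + 5·7^4 + 5·7^3 + 5·7^2 + 5·7 + 4  →[7↦8]→  5·8^8 + 5·8^5 + 5·8^4 + 5·8^3 + 5·8^2 + 5·8 + 4 = 84073324  −1 ⇒ G_6=84073323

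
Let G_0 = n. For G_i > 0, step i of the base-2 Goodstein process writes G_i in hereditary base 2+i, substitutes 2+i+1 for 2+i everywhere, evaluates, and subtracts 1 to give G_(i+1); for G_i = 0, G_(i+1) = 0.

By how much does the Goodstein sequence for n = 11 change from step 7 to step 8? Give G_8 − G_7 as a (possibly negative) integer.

67328168473

G_0 = 11. HB_2(11) = 2^(2 + 1) + 2 + 1. Bump = 85. G_1 = 84.
G_1 = 84. HB_3(84) = 3^(3 + 1) + 3. Bump = 1028. G_2 = 1027.
G_2 = 1027. HB_4(1027) = 4^(4 + 1) + 3. Bump = 15628. G_3 = 15627.
G_3 = 15627. HB_5(15627) = 5^(5 + 1) + 2. Bump = 279938. G_4 = 279937.
G_4 = 279937. HB_6(279937) = 6^(6 + 1) + 1. Bump = 5764802. G_5 = 5764801.
G_5 = 5764801. HB_7(5764801) = 7^(7 + 1). Bump = 134217728. G_6 = 134217727.
G_6 = 134217727. HB_8(134217727) = 7·8^8 + 7·8^7 + 7·8^6 + 7·8^5 + 7·8^4 + 7·8^3 + 7·8^2 + 7·8 + 7. Bump = 2749609303. G_7 = 2749609302.
G_7 = 2749609302. HB_9(2749609302) = 7·9^9 + 7·9^7 + 7·9^6 + 7·9^5 + 7·9^4 + 7·9^3 + 7·9^2 + 7·9 + 6. Bump = 70077777776. G_8 = 70077777775.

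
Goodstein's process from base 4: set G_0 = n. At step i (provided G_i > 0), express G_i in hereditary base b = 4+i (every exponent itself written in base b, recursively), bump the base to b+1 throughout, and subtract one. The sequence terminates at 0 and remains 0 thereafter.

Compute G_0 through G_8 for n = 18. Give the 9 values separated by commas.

G_0 = 18. HB_4(18) = 4^2 + 2. Bump = 27. G_1 = 26.
G_1 = 26. HB_5(26) = 5^2 + 1. Bump = 37. G_2 = 36.
G_2 = 36. HB_6(36) = 6^2. Bump = 49. G_3 = 48.
G_3 = 48. HB_7(48) = 6·7 + 6. Bump = 54. G_4 = 53.
G_4 = 53. HB_8(53) = 6·8 + 5. Bump = 59. G_5 = 58.
G_5 = 58. HB_9(58) = 6·9 + 4. Bump = 64. G_6 = 63.
G_6 = 63. HB_10(63) = 6·10 + 3. Bump = 69. G_7 = 68.
G_7 = 68. HB_11(68) = 6·11 + 2. Bump = 74. G_8 = 73.

18, 26, 36, 48, 53, 58, 63, 68, 73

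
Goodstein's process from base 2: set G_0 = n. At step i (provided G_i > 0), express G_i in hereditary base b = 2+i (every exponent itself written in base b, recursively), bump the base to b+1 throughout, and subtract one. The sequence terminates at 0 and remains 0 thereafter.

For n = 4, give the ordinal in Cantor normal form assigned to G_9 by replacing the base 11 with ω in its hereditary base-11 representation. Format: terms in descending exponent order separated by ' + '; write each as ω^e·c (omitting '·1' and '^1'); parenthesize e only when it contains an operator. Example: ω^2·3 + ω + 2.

i=0: 4 = 2^2 (b=2); 2→3: 3^3 = 27; 27−1 = 26
i=1: 26 = 2·3^2 + 2·3 + 2 (b=3); 3→4: 2·4^2 + 2·4 + 2 = 42; 42−1 = 41
i=2: 41 = 2·4^2 + 2·4 + 1 (b=4); 4→5: 2·5^2 + 2·5 + 1 = 61; 61−1 = 60
i=3: 60 = 2·5^2 + 2·5 (b=5); 5→6: 2·6^2 + 2·6 = 84; 84−1 = 83
i=4: 83 = 2·6^2 + 6 + 5 (b=6); 6→7: 2·7^2 + 7 + 5 = 110; 110−1 = 109
i=5: 109 = 2·7^2 + 7 + 4 (b=7); 7→8: 2·8^2 + 8 + 4 = 140; 140−1 = 139
i=6: 139 = 2·8^2 + 8 + 3 (b=8); 8→9: 2·9^2 + 9 + 3 = 174; 174−1 = 173
i=7: 173 = 2·9^2 + 9 + 2 (b=9); 9→10: 2·10^2 + 10 + 2 = 212; 212−1 = 211
i=8: 211 = 2·10^2 + 10 + 1 (b=10); 10→11: 2·11^2 + 11 + 1 = 254; 254−1 = 253

ω^2·2 + ω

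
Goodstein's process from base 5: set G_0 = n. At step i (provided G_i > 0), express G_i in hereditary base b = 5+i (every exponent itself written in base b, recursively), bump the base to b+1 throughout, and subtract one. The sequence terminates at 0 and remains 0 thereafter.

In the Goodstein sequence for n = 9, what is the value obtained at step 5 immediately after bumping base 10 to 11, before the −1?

G_0 = 9. HB_5(9) = 5 + 4. Bump = 10. G_1 = 9.
G_1 = 9. HB_6(9) = 6 + 3. Bump = 10. G_2 = 9.
G_2 = 9. HB_7(9) = 7 + 2. Bump = 10. G_3 = 9.
G_3 = 9. HB_8(9) = 8 + 1. Bump = 10. G_4 = 9.
G_4 = 9. HB_9(9) = 9. Bump = 10. G_5 = 9.

9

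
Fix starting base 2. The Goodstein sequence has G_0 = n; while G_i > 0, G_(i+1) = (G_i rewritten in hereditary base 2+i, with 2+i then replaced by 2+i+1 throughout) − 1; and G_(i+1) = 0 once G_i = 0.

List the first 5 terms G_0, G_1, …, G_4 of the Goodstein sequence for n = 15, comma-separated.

i=0: 15 = 2^(2 + 1) + 2^2 + 2 + 1 (b=2); 2→3: 3^(3 + 1) + 3^3 + 3 + 1 = 112; 112−1 = 111
i=1: 111 = 3^(3 + 1) + 3^3 + 3 (b=3); 3→4: 4^(4 + 1) + 4^4 + 4 = 1284; 1284−1 = 1283
i=2: 1283 = 4^(4 + 1) + 4^4 + 3 (b=4); 4→5: 5^(5 + 1) + 5^5 + 3 = 18753; 18753−1 = 18752
i=3: 18752 = 5^(5 + 1) + 5^5 + 2 (b=5); 5→6: 6^(6 + 1) + 6^6 + 2 = 326594; 326594−1 = 326593

15, 111, 1283, 18752, 326593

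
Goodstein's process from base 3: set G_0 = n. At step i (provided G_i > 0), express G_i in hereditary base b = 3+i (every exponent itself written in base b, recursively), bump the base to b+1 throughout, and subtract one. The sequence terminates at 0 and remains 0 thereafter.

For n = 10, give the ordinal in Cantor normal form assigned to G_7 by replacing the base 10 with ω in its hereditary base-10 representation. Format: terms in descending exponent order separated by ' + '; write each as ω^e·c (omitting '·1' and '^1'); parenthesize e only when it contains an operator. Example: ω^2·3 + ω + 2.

[0] 10 ≡ 3^2 + 1 (base 3). Lift 4: 17. −1: 16.
[1] 16 ≡ 4^2 (base 4). Lift 5: 25. −1: 24.
[2] 24 ≡ 4·5 + 4 (base 5). Lift 6: 28. −1: 27.
[3] 27 ≡ 4·6 + 3 (base 6). Lift 7: 31. −1: 30.
[4] 30 ≡ 4·7 + 2 (base 7). Lift 8: 34. −1: 33.
[5] 33 ≡ 4·8 + 1 (base 8). Lift 9: 37. −1: 36.
[6] 36 ≡ 4·9 (base 9). Lift 10: 40. −1: 39.
[7] 39 ≡ 3·10 + 9 (base 10). Lift 11: 42. −1: 41.

ω·3 + 9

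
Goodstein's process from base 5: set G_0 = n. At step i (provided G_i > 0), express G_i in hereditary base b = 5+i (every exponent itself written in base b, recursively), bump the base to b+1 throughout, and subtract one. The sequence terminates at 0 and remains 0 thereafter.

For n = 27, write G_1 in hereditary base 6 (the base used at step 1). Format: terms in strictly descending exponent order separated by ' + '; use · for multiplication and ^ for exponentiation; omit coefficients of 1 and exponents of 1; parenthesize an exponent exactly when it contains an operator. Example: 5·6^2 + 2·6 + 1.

27 —HB5→ 5^2 + 2 —bump→ 6^2 + 2 = 38 —(−1)→ 37
37 —HB6→ 6^2 + 1 —bump→ 7^2 + 1 = 50 —(−1)→ 49

6^2 + 1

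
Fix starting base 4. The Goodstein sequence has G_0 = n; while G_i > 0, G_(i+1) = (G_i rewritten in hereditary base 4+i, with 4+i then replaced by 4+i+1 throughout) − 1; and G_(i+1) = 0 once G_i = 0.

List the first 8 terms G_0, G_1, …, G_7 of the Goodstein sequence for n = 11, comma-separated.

11, 12, 13, 14, 15, 15, 15, 15

[0] 11 ≡ 2·4 + 3 (base 4). Lift 5: 13. −1: 12.
[1] 12 ≡ 2·5 + 2 (base 5). Lift 6: 14. −1: 13.
[2] 13 ≡ 2·6 + 1 (base 6). Lift 7: 15. −1: 14.
[3] 14 ≡ 2·7 (base 7). Lift 8: 16. −1: 15.
[4] 15 ≡ 8 + 7 (base 8). Lift 9: 16. −1: 15.
[5] 15 ≡ 9 + 6 (base 9). Lift 10: 16. −1: 15.
[6] 15 ≡ 10 + 5 (base 10). Lift 11: 16. −1: 15.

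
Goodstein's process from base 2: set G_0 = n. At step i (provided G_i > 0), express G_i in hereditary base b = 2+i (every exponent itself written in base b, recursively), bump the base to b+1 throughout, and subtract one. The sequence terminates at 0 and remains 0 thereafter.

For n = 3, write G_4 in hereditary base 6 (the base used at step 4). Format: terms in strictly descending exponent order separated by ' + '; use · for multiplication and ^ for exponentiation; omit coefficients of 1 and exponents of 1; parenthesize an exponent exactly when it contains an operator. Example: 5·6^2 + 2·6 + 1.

base 2: 3 = 2 + 1; at 3: 3 + 1 = 4; next = 3
base 3: 3 = 3; at 4: 4 = 4; next = 3
base 4: 3 = 3; at 5: 3 = 3; next = 2
base 5: 2 = 2; at 6: 2 = 2; next = 1
base 6: 1 = 1; at 7: 1 = 1; next = 0

1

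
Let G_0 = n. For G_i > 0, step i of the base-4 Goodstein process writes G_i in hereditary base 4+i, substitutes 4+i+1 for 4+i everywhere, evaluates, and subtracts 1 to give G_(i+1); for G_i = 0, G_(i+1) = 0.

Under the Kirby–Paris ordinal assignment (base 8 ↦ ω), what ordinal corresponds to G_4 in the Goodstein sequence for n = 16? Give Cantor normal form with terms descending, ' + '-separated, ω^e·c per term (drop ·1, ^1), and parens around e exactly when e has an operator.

ω·4 + 1

G_0=16  [base 4] 4^2  →[4↦5]→  5^2 = 25  −1 ⇒ G_1=24
G_1=24  [base 5] 4·5 + 4  →[5↦6]→  4·6 + 4 = 28  −1 ⇒ G_2=27
G_2=27  [base 6] 4·6 + 3  →[6↦7]→  4·7 + 3 = 31  −1 ⇒ G_3=30
G_3=30  [base 7] 4·7 + 2  →[7↦8]→  4·8 + 2 = 34  −1 ⇒ G_4=33
G_4=33  [base 8] 4·8 + 1  →[8↦9]→  4·9 + 1 = 37  −1 ⇒ G_5=36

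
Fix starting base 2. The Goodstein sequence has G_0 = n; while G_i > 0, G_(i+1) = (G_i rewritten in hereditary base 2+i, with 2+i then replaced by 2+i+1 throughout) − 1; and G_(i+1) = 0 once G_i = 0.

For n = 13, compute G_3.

G_0=13  [base 2] 2^(2 + 1) + 2^2 + 1  →[2↦3]→  3^(3 + 1) + 3^3 + 1 = 109  −1 ⇒ G_1=108
G_1=108  [base 3] 3^(3 + 1) + 3^3  →[3↦4]→  4^(4 + 1) + 4^4 = 1280  −1 ⇒ G_2=1279
G_2=1279  [base 4] 4^(4 + 1) + 3·4^3 + 3·4^2 + 3·4 + 3  →[4↦5]→  5^(5 + 1) + 3·5^3 + 3·5^2 + 3·5 + 3 = 16093  −1 ⇒ G_3=16092
G_3=16092  [base 5] 5^(5 + 1) + 3·5^3 + 3·5^2 + 3·5 + 2  →[5↦6]→  6^(6 + 1) + 3·6^3 + 3·6^2 + 3·6 + 2 = 280712  −1 ⇒ G_4=280711

16092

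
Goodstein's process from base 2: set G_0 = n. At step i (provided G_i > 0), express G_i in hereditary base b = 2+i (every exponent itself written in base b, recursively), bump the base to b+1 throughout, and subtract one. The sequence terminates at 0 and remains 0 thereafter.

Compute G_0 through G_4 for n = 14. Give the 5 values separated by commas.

step 0: 14 = 2^(2 + 1) + 2^2 + 2; sub 3 for 2: 3^(3 + 1) + 3^3 + 3; = 111; G_1 = 111−1 = 110
step 1: 110 = 3^(3 + 1) + 3^3 + 2; sub 4 for 3: 4^(4 + 1) + 4^4 + 2; = 1282; G_2 = 1282−1 = 1281
step 2: 1281 = 4^(4 + 1) + 4^4 + 1; sub 5 for 4: 5^(5 + 1) + 5^5 + 1; = 18751; G_3 = 18751−1 = 18750
step 3: 18750 = 5^(5 + 1) + 5^5; sub 6 for 5: 6^(6 + 1) + 6^6; = 326592; G_4 = 326592−1 = 326591

14, 110, 1281, 18750, 326591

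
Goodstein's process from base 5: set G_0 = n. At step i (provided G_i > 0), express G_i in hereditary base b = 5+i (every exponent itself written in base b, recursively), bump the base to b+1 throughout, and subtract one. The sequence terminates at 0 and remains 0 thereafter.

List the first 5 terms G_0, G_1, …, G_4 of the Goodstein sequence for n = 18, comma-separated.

G_0 = 18. HB_5(18) = 3·5 + 3. Bump = 21. G_1 = 20.
G_1 = 20. HB_6(20) = 3·6 + 2. Bump = 23. G_2 = 22.
G_2 = 22. HB_7(22) = 3·7 + 1. Bump = 25. G_3 = 24.
G_3 = 24. HB_8(24) = 3·8. Bump = 27. G_4 = 26.

18, 20, 22, 24, 26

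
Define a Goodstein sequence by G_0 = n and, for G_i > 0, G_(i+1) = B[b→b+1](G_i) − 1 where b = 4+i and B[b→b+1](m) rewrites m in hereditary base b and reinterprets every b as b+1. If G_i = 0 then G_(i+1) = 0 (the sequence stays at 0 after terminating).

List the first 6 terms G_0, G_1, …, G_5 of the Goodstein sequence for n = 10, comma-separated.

10, 11, 12, 13, 13, 13

G_0=10  [base 4] 2·4 + 2  →[4↦5]→  2·5 + 2 = 12  −1 ⇒ G_1=11
G_1=11  [base 5] 2·5 + 1  →[5↦6]→  2·6 + 1 = 13  −1 ⇒ G_2=12
G_2=12  [base 6] 2·6  →[6↦7]→  2·7 = 14  −1 ⇒ G_3=13
G_3=13  [base 7] 7 + 6  →[7↦8]→  8 + 6 = 14  −1 ⇒ G_4=13
G_4=13  [base 8] 8 + 5  →[8↦9]→  9 + 5 = 14  −1 ⇒ G_5=13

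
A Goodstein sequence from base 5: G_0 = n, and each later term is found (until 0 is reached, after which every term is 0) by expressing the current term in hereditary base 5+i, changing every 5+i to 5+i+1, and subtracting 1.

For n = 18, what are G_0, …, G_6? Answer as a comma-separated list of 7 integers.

18, 20, 22, 24, 26, 27, 28

G_0=18  [base 5] 3·5 + 3  →[5↦6]→  3·6 + 3 = 21  −1 ⇒ G_1=20
G_1=20  [base 6] 3·6 + 2  →[6↦7]→  3·7 + 2 = 23  −1 ⇒ G_2=22
G_2=22  [base 7] 3·7 + 1  →[7↦8]→  3·8 + 1 = 25  −1 ⇒ G_3=24
G_3=24  [base 8] 3·8  →[8↦9]→  3·9 = 27  −1 ⇒ G_4=26
G_4=26  [base 9] 2·9 + 8  →[9↦10]→  2·10 + 8 = 28  −1 ⇒ G_5=27
G_5=27  [base 10] 2·10 + 7  →[10↦11]→  2·11 + 7 = 29  −1 ⇒ G_6=28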